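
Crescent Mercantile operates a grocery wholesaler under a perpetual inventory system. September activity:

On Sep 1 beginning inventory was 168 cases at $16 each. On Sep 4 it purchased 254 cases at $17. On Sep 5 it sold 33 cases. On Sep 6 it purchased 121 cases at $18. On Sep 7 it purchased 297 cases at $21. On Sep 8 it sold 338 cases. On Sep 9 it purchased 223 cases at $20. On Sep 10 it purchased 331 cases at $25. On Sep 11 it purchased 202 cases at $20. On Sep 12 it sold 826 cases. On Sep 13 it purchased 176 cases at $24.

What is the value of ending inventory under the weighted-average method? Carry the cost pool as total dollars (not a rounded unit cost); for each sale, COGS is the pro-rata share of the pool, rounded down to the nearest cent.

After Sep 1: 168 on hand, pool $2,688.00 (≈ $16.0000 each)
After Sep 4: 422 on hand, pool $7,006.00 (≈ $16.6019 each)
Sep 5, sell 33: 33/422 × $7,006.00 → $547.86
After Sep 6: 510 on hand, pool $8,636.14 (≈ $16.9336 each)
After Sep 7: 807 on hand, pool $14,873.14 (≈ $18.4302 each)
Sep 8, sell 338: 338/807 × $14,873.14 → $6,229.39
After Sep 9: 692 on hand, pool $13,103.75 (≈ $18.9361 each)
After Sep 10: 1023 on hand, pool $21,378.75 (≈ $20.8981 each)
After Sep 11: 1225 on hand, pool $25,418.75 (≈ $20.7500 each)
Sep 12, sell 826: 826/1225 × $25,418.75 → $17,139.50
After Sep 13: 575 on hand, pool $12,503.25 (≈ $21.7448 each)
Total COGS = $547.86 + $6,229.39 + $17,139.50 = $23,916.75
Ending inventory (cost pool remaining) = $12,503.25

Ending inventory = $12,503.25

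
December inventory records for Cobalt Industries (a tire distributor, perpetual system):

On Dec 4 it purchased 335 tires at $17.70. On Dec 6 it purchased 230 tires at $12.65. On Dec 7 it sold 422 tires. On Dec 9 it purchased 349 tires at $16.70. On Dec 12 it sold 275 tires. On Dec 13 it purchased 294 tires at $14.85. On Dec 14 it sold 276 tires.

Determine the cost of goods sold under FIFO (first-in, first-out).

Dec 7, 422 sold [FIFO — oldest first]: 335 @ $17.70 + 87 @ $12.65 = $7,030.05
Dec 12, 275 sold [FIFO — oldest first]: 143 @ $12.65 + 132 @ $16.70 = $4,013.35
Dec 14, 276 sold [FIFO — oldest first]: 217 @ $16.70 + 59 @ $14.85 = $4,500.05
Total COGS = $7,030.05 + $4,013.35 + $4,500.05 = $15,543.45
Ending inventory: 235 @ $14.85 = $3,489.75

COGS = $15,543.45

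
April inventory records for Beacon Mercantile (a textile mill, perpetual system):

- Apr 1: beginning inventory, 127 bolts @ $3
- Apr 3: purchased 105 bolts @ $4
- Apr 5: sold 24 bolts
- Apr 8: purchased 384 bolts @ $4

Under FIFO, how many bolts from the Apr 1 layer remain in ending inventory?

103

Apr 5, 24 sold [FIFO — oldest first]: 24 @ $3 = $72
Ending inventory: 103 @ $3 + 105 @ $4 + 384 @ $4 = $2,265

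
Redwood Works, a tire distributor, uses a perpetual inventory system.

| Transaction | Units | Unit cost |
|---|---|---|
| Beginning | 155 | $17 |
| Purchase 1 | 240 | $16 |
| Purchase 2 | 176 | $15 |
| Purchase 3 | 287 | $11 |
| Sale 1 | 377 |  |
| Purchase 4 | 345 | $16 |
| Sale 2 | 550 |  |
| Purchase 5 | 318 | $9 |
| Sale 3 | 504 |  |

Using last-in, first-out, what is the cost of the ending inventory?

Ending inventory = $1,530

Sale 1 (377) [LIFO — newest first]: 287 @ $11 + 90 @ $15 = $4,507
Sale 2 (550) [LIFO — newest first]: 345 @ $16 + 86 @ $15 + 119 @ $16 = $8,714
Sale 3 (504) [LIFO — newest first]: 318 @ $9 + 121 @ $16 + 65 @ $17 = $5,903
Total COGS = $4,507 + $8,714 + $5,903 = $19,124
Ending inventory: 90 @ $17 = $1,530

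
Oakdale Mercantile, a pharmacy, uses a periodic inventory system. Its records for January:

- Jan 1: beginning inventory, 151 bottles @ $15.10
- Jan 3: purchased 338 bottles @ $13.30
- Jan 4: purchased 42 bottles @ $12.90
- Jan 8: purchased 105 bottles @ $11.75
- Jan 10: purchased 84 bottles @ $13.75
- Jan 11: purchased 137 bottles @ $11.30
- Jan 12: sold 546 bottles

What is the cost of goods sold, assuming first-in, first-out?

Jan 12, 546 sold [FIFO — oldest first]: 151 @ $15.10 + 338 @ $13.30 + 42 @ $12.90 + 15 @ $11.75 = $7,493.55
Ending inventory: 90 @ $11.75 + 84 @ $13.75 + 137 @ $11.30 = $3,760.60
Check: goods available $11,254.15 = COGS $7,493.55 + ending $3,760.60

COGS = $7,493.55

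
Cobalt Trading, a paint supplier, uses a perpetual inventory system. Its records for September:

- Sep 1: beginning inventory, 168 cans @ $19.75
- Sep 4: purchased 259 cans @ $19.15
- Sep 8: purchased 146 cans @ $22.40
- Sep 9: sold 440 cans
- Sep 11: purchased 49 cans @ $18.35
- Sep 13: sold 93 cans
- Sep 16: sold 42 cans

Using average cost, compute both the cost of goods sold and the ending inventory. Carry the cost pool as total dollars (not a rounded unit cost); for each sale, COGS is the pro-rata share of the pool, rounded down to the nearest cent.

COGS = $11,522.98; ending inventory = $924.42

After Sep 1: 168 on hand, pool $3,318.00 (≈ $19.7500 each)
After Sep 4: 427 on hand, pool $8,277.85 (≈ $19.3861 each)
After Sep 8: 573 on hand, pool $11,548.25 (≈ $20.1540 each)
Sep 9, sell 440: 440/573 × $11,548.25 → $8,867.76
After Sep 11: 182 on hand, pool $3,579.64 (≈ $19.6684 each)
Sep 13, sell 93: 93/182 × $3,579.64 → $1,829.15
Sep 16, sell 42: 42/89 × $1,750.49 → $826.07
Total COGS = $8,867.76 + $1,829.15 + $826.07 = $11,522.98
Ending inventory (cost pool remaining) = $924.42
Check: goods available $12,447.40 = COGS $11,522.98 + ending $924.42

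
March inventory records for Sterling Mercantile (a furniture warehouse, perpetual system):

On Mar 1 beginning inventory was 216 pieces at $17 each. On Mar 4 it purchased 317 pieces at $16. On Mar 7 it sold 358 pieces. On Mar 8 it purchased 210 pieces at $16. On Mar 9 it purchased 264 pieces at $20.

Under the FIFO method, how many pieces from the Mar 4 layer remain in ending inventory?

175

Mar 7, 358 sold [FIFO — oldest first]: 216 @ $17 + 142 @ $16 = $5,944
Ending inventory: 175 @ $16 + 210 @ $16 + 264 @ $20 = $11,440
Check: goods available $17,384 = COGS $5,944 + ending $11,440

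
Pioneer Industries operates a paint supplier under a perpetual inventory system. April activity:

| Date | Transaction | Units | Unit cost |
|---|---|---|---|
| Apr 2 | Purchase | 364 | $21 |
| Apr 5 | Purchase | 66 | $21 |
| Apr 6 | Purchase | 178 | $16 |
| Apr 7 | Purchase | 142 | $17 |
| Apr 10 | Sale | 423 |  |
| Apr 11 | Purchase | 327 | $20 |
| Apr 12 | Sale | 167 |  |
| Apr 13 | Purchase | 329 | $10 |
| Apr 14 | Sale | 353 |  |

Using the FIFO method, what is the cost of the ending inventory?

Apr 10, 423 sold [FIFO — oldest first]: 364 @ $21 + 59 @ $21 = $8,883
Apr 12, 167 sold [FIFO — oldest first]: 7 @ $21 + 160 @ $16 = $2,707
Apr 14, 353 sold [FIFO — oldest first]: 18 @ $16 + 142 @ $17 + 193 @ $20 = $6,562
Total COGS = $8,883 + $2,707 + $6,562 = $18,152
Ending inventory: 134 @ $20 + 329 @ $10 = $5,970
Check: goods available $24,122 = COGS $18,152 + ending $5,970

Ending inventory = $5,970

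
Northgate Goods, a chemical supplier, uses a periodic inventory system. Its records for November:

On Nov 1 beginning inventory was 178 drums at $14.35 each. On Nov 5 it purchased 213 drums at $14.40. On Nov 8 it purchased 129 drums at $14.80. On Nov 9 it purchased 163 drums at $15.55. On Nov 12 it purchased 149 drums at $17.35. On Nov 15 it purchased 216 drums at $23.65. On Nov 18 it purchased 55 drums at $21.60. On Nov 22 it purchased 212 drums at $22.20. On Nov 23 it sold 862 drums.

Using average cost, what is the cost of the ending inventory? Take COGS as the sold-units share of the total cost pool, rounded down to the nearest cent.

Ending inventory = $8,148.25

Nov 23, sell 862: 862/1315 × $23,653.30 → $15,505.05
Ending inventory (cost pool remaining) = $8,148.25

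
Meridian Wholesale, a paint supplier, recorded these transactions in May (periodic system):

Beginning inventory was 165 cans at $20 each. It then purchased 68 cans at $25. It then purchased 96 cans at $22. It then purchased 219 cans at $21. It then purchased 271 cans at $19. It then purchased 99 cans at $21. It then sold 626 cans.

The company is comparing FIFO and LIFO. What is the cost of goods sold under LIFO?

COGS = $12,641

FIFO COGS: 165 @ $20 + 68 @ $25 + 96 @ $22 + 219 @ $21 + 78 @ $19 = $13,193
LIFO COGS: 99 @ $21 + 271 @ $19 + 219 @ $21 + 37 @ $22 = $12,641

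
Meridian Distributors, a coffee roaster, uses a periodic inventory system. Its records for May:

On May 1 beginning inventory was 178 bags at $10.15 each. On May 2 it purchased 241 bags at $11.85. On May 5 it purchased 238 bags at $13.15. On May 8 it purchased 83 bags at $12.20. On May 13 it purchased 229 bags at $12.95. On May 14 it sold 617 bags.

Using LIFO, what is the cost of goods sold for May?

COGS = $7,901.80

May 14, 617 sold [LIFO — newest first]: 229 @ $12.95 + 83 @ $12.20 + 238 @ $13.15 + 67 @ $11.85 = $7,901.80
Ending inventory: 178 @ $10.15 + 174 @ $11.85 = $3,868.60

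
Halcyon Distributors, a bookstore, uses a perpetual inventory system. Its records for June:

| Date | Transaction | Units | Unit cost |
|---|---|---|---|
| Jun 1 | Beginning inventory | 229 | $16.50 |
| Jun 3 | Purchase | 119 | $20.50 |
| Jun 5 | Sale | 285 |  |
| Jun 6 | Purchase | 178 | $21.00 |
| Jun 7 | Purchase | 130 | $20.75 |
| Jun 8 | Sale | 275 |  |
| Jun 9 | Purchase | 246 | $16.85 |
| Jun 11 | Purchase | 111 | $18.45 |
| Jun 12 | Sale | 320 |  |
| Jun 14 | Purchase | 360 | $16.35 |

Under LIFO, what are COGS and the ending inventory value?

COGS = $16,490.60; ending inventory = $8,241.95

Jun 5, 285 sold [LIFO — newest first]: 119 @ $20.50 + 166 @ $16.50 = $5,178.50
Jun 8, 275 sold [LIFO — newest first]: 130 @ $20.75 + 145 @ $21.00 = $5,742.50
Jun 12, 320 sold [LIFO — newest first]: 111 @ $18.45 + 209 @ $16.85 = $5,569.60
Total COGS = $5,178.50 + $5,742.50 + $5,569.60 = $16,490.60
Ending inventory: 63 @ $16.50 + 33 @ $21.00 + 37 @ $16.85 + 360 @ $16.35 = $8,241.95
Check: goods available $24,732.55 = COGS $16,490.60 + ending $8,241.95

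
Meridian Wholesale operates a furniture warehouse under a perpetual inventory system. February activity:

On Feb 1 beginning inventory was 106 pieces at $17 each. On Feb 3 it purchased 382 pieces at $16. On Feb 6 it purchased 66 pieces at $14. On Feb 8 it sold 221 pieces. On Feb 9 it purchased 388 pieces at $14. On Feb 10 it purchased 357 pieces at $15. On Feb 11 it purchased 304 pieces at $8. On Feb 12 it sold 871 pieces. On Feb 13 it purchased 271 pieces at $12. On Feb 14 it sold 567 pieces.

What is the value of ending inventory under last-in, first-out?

Feb 8, 221 sold [LIFO — newest first]: 66 @ $14 + 155 @ $16 = $3,404
Feb 12, 871 sold [LIFO — newest first]: 304 @ $8 + 357 @ $15 + 210 @ $14 = $10,727
Feb 14, 567 sold [LIFO — newest first]: 271 @ $12 + 178 @ $14 + 118 @ $16 = $7,632
Total COGS = $3,404 + $10,727 + $7,632 = $21,763
Ending inventory: 106 @ $17 + 109 @ $16 = $3,546

Ending inventory = $3,546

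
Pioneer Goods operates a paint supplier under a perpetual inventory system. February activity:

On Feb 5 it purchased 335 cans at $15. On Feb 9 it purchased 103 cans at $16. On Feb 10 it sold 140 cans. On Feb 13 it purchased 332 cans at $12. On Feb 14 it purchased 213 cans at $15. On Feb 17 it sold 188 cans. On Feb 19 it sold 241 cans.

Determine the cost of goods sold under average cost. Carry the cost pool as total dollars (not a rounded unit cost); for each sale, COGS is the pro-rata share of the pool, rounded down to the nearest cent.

COGS = $8,096.71

After Feb 5: 335 on hand, pool $5,025.00 (≈ $15.0000 each)
After Feb 9: 438 on hand, pool $6,673.00 (≈ $15.2352 each)
Feb 10, sell 140: 140/438 × $6,673.00 → $2,132.92
After Feb 13: 630 on hand, pool $8,524.08 (≈ $13.5303 each)
After Feb 14: 843 on hand, pool $11,719.08 (≈ $13.9016 each)
Feb 17, sell 188: 188/843 × $11,719.08 → $2,613.50
Feb 19, sell 241: 241/655 × $9,105.58 → $3,350.29
Total COGS = $2,132.92 + $2,613.50 + $3,350.29 = $8,096.71
Ending inventory (cost pool remaining) = $5,755.29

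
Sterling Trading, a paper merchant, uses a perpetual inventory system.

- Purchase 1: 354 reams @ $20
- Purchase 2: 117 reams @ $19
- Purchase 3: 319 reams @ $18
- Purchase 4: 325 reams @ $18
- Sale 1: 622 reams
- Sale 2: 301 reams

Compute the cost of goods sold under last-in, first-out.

Sale 1 (622) [LIFO — newest first]: 325 @ $18 + 297 @ $18 = $11,196
Sale 2 (301) [LIFO — newest first]: 22 @ $18 + 117 @ $19 + 162 @ $20 = $5,859
Total COGS = $11,196 + $5,859 = $17,055
Ending inventory: 192 @ $20 = $3,840

COGS = $17,055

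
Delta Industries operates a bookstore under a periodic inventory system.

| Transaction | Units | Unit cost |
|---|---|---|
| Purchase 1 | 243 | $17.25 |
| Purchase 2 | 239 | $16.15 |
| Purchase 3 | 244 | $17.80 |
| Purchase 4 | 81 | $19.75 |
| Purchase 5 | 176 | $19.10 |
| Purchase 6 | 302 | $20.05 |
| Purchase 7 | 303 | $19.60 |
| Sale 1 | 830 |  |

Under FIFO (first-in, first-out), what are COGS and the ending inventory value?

Sale 1 (830) [FIFO — oldest first]: 243 @ $17.25 + 239 @ $16.15 + 244 @ $17.80 + 81 @ $19.75 + 23 @ $19.10 = $14,433.85
Ending inventory: 153 @ $19.10 + 302 @ $20.05 + 303 @ $19.60 = $14,916.20

COGS = $14,433.85; ending inventory = $14,916.20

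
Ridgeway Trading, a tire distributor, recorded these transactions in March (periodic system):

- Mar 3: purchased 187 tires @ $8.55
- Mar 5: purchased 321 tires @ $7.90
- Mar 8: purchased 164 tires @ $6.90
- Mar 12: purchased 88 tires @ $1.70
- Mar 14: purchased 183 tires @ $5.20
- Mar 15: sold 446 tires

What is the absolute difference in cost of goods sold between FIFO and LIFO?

$1,325.25

FIFO COGS: 187 @ $8.55 + 259 @ $7.90 = $3,644.95
LIFO COGS: 183 @ $5.20 + 88 @ $1.70 + 164 @ $6.90 + 11 @ $7.90 = $2,319.70
Difference = |$3,644.95 − $2,319.70| = $1,325.25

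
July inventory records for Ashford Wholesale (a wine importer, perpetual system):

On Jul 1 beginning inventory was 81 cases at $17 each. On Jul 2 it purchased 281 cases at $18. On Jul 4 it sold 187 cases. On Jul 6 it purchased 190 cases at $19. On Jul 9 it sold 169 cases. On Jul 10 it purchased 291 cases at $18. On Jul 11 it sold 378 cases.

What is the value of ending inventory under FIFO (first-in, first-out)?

Ending inventory = $1,962

Jul 4, 187 sold [FIFO — oldest first]: 81 @ $17 + 106 @ $18 = $3,285
Jul 9, 169 sold [FIFO — oldest first]: 169 @ $18 = $3,042
Jul 11, 378 sold [FIFO — oldest first]: 6 @ $18 + 190 @ $19 + 182 @ $18 = $6,994
Total COGS = $3,285 + $3,042 + $6,994 = $13,321
Ending inventory: 109 @ $18 = $1,962
Check: goods available $15,283 = COGS $13,321 + ending $1,962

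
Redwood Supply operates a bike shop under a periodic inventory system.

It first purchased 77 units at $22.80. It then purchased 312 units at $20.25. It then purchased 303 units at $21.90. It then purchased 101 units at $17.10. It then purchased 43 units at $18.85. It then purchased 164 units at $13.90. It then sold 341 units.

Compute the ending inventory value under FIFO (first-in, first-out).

Sale 1 (341) [FIFO — oldest first]: 77 @ $22.80 + 264 @ $20.25 = $7,101.60
Ending inventory: 48 @ $20.25 + 303 @ $21.90 + 101 @ $17.10 + 43 @ $18.85 + 164 @ $13.90 = $12,424.95

Ending inventory = $12,424.95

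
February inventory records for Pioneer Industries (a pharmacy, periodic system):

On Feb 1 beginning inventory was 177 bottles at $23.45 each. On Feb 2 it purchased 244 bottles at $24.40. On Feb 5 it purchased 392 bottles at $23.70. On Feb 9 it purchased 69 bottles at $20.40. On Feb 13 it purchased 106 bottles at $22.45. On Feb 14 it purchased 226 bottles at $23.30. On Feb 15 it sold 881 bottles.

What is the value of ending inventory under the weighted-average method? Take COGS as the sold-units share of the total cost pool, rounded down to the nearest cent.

Feb 15, sell 881: 881/1214 × $28,447.75 → $20,644.53
Ending inventory (cost pool remaining) = $7,803.22
Check: goods available $28,447.75 = COGS $20,644.53 + ending $7,803.22

Ending inventory = $7,803.22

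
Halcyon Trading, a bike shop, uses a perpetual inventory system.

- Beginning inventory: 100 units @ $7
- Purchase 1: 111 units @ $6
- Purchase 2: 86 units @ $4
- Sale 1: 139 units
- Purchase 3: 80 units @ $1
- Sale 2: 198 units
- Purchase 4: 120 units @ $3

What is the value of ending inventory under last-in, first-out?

Ending inventory = $640

Sale 1 (139) [LIFO — newest first]: 86 @ $4 + 53 @ $6 = $662
Sale 2 (198) [LIFO — newest first]: 80 @ $1 + 58 @ $6 + 60 @ $7 = $848
Total COGS = $662 + $848 = $1,510
Ending inventory: 40 @ $7 + 120 @ $3 = $640
Check: goods available $2,150 = COGS $1,510 + ending $640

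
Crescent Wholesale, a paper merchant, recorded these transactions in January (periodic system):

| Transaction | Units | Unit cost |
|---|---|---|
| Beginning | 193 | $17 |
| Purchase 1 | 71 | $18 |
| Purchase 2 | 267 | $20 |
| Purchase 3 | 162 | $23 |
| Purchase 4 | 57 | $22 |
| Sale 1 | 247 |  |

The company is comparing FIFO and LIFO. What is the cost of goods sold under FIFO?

FIFO COGS: 193 @ $17 + 54 @ $18 = $4,253
LIFO COGS: 57 @ $22 + 162 @ $23 + 28 @ $20 = $5,540

COGS = $4,253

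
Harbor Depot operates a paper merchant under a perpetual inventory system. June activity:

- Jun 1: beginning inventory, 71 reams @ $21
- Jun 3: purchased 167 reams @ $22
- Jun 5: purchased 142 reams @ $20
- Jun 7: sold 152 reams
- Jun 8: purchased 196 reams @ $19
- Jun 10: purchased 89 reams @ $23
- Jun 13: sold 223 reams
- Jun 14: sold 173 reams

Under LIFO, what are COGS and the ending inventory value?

Jun 7, 152 sold [LIFO — newest first]: 142 @ $20 + 10 @ $22 = $3,060
Jun 13, 223 sold [LIFO — newest first]: 89 @ $23 + 134 @ $19 = $4,593
Jun 14, 173 sold [LIFO — newest first]: 62 @ $19 + 111 @ $22 = $3,620
Total COGS = $3,060 + $4,593 + $3,620 = $11,273
Ending inventory: 71 @ $21 + 46 @ $22 = $2,503
Check: goods available $13,776 = COGS $11,273 + ending $2,503

COGS = $11,273; ending inventory = $2,503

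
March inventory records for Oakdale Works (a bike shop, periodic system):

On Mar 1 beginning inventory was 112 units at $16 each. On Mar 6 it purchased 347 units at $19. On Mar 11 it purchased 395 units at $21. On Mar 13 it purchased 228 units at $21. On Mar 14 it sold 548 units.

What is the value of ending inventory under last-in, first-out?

Mar 14, 548 sold [LIFO — newest first]: 228 @ $21 + 320 @ $21 = $11,508
Ending inventory: 112 @ $16 + 347 @ $19 + 75 @ $21 = $9,960
Check: goods available $21,468 = COGS $11,508 + ending $9,960

Ending inventory = $9,960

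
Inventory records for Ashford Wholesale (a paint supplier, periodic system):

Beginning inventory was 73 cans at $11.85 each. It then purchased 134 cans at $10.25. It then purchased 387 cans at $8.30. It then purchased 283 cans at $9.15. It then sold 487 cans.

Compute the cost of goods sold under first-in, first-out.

COGS = $4,562.55

Sale 1 (487) [FIFO — oldest first]: 73 @ $11.85 + 134 @ $10.25 + 280 @ $8.30 = $4,562.55
Ending inventory: 107 @ $8.30 + 283 @ $9.15 = $3,477.55
Check: goods available $8,040.10 = COGS $4,562.55 + ending $3,477.55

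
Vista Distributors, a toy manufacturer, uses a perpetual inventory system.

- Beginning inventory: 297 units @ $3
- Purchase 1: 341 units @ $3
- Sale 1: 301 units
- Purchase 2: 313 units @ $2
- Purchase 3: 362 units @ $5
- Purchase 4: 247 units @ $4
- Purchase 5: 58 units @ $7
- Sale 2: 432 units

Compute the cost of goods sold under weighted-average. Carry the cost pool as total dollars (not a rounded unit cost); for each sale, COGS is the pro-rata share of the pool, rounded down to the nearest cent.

COGS = $2,490.93

After Beginning: 297 on hand, pool $891.00 (≈ $3.0000 each)
After Purchase 1: 638 on hand, pool $1,914.00 (≈ $3.0000 each)
Sale 1, sell 301: 301/638 × $1,914.00 → $903.00
After Purchase 2: 650 on hand, pool $1,637.00 (≈ $2.5185 each)
After Purchase 3: 1012 on hand, pool $3,447.00 (≈ $3.4061 each)
After Purchase 4: 1259 on hand, pool $4,435.00 (≈ $3.5226 each)
After Purchase 5: 1317 on hand, pool $4,841.00 (≈ $3.6758 each)
Sale 2, sell 432: 432/1317 × $4,841.00 → $1,587.93
Total COGS = $903.00 + $1,587.93 = $2,490.93
Ending inventory (cost pool remaining) = $3,253.07
Check: goods available $5,744.00 = COGS $2,490.93 + ending $3,253.07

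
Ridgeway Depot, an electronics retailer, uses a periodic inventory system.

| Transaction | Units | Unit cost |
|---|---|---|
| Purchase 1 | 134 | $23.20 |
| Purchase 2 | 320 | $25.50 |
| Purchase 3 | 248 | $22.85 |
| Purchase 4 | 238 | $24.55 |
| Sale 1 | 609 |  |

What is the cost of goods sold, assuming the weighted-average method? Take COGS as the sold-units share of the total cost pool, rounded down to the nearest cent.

COGS = $14,757.56

Sale 1, sell 609: 609/940 × $22,778.50 → $14,757.56
Ending inventory (cost pool remaining) = $8,020.94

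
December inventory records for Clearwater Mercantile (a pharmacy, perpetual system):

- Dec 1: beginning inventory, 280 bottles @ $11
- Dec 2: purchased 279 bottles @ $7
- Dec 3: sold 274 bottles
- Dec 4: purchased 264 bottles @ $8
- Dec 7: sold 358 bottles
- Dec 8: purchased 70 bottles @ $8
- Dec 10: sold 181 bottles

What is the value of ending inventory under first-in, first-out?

Dec 3, 274 sold [FIFO — oldest first]: 274 @ $11 = $3,014
Dec 7, 358 sold [FIFO — oldest first]: 6 @ $11 + 279 @ $7 + 73 @ $8 = $2,603
Dec 10, 181 sold [FIFO — oldest first]: 181 @ $8 = $1,448
Total COGS = $3,014 + $2,603 + $1,448 = $7,065
Ending inventory: 10 @ $8 + 70 @ $8 = $640
Check: goods available $7,705 = COGS $7,065 + ending $640

Ending inventory = $640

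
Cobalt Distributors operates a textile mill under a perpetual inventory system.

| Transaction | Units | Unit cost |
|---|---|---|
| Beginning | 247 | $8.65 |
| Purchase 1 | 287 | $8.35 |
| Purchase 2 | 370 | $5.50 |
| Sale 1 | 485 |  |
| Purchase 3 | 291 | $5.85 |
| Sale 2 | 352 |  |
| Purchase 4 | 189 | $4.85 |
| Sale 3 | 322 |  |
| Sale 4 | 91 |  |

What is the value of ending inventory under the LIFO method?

Sale 1 (485) [LIFO — newest first]: 370 @ $5.50 + 115 @ $8.35 = $2,995.25
Sale 2 (352) [LIFO — newest first]: 291 @ $5.85 + 61 @ $8.35 = $2,211.70
Sale 3 (322) [LIFO — newest first]: 189 @ $4.85 + 111 @ $8.35 + 22 @ $8.65 = $2,033.80
Sale 4 (91) [LIFO — newest first]: 91 @ $8.65 = $787.15
Total COGS = $2,995.25 + $2,211.70 + $2,033.80 + $787.15 = $8,027.90
Ending inventory: 134 @ $8.65 = $1,159.10

Ending inventory = $1,159.10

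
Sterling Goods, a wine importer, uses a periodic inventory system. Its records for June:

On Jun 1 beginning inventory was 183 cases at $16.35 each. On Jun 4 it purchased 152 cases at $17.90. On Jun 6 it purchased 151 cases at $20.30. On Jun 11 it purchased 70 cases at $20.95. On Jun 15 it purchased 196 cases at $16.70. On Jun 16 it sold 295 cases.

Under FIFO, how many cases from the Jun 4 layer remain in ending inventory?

Jun 16, 295 sold [FIFO — oldest first]: 183 @ $16.35 + 112 @ $17.90 = $4,996.85
Ending inventory: 40 @ $17.90 + 151 @ $20.30 + 70 @ $20.95 + 196 @ $16.70 = $8,521.00

40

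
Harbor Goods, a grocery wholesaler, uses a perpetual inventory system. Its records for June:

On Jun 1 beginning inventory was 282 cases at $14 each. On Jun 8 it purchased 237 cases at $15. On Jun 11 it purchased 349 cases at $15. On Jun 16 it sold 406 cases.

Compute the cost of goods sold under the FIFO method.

Jun 16, 406 sold [FIFO — oldest first]: 282 @ $14 + 124 @ $15 = $5,808
Ending inventory: 113 @ $15 + 349 @ $15 = $6,930
Check: goods available $12,738 = COGS $5,808 + ending $6,930

COGS = $5,808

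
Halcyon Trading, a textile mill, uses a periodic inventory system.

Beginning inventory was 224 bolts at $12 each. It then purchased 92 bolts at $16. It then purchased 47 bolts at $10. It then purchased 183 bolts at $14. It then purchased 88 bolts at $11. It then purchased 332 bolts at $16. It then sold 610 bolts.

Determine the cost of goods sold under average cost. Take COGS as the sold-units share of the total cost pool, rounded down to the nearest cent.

COGS = $8,507.16

Sale 1, sell 610: 610/966 × $13,472.00 → $8,507.16
Ending inventory (cost pool remaining) = $4,964.84
Check: goods available $13,472.00 = COGS $8,507.16 + ending $4,964.84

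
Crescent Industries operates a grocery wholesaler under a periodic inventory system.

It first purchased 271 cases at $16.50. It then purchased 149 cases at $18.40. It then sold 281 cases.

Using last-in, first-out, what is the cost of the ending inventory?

Ending inventory = $2,293.50

Sale 1 (281) [LIFO — newest first]: 149 @ $18.40 + 132 @ $16.50 = $4,919.60
Ending inventory: 139 @ $16.50 = $2,293.50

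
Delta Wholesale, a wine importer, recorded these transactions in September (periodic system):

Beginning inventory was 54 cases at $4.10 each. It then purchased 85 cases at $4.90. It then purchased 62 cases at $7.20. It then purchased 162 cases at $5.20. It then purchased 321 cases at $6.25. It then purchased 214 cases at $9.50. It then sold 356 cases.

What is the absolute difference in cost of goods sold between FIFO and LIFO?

FIFO COGS: 54 @ $4.10 + 85 @ $4.90 + 62 @ $7.20 + 155 @ $5.20 = $1,890.30
LIFO COGS: 214 @ $9.50 + 142 @ $6.25 = $2,920.50
Difference = |$1,890.30 − $2,920.50| = $1,030.20

$1,030.20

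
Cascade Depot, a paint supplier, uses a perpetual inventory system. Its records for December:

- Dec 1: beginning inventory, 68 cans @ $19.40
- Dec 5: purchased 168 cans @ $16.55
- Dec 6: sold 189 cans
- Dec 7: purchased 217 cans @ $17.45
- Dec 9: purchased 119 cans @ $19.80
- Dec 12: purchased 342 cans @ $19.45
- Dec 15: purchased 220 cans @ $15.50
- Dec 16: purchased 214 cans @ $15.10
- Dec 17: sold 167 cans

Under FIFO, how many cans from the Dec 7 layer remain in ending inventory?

Dec 6, 189 sold [FIFO — oldest first]: 68 @ $19.40 + 121 @ $16.55 = $3,321.75
Dec 17, 167 sold [FIFO — oldest first]: 47 @ $16.55 + 120 @ $17.45 = $2,871.85
Total COGS = $3,321.75 + $2,871.85 = $6,193.60
Ending inventory: 97 @ $17.45 + 119 @ $19.80 + 342 @ $19.45 + 220 @ $15.50 + 214 @ $15.10 = $17,342.15

97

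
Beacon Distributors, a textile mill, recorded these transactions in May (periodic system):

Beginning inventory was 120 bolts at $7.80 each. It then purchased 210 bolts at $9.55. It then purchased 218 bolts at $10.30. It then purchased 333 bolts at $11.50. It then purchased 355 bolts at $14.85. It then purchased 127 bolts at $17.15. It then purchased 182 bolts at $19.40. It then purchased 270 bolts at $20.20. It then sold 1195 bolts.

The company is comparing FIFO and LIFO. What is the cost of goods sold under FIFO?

COGS = $13,679.30

FIFO COGS: 120 @ $7.80 + 210 @ $9.55 + 218 @ $10.30 + 333 @ $11.50 + 314 @ $14.85 = $13,679.30
LIFO COGS: 270 @ $20.20 + 182 @ $19.40 + 127 @ $17.15 + 355 @ $14.85 + 261 @ $11.50 = $19,436.10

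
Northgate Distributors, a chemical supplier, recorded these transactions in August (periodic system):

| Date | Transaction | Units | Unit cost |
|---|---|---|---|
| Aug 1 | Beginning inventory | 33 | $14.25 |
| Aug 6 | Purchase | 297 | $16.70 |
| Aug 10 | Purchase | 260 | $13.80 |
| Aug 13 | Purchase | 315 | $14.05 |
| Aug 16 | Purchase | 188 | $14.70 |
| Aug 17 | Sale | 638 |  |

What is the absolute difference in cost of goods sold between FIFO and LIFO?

FIFO COGS: 33 @ $14.25 + 297 @ $16.70 + 260 @ $13.80 + 48 @ $14.05 = $9,692.55
LIFO COGS: 188 @ $14.70 + 315 @ $14.05 + 135 @ $13.80 = $9,052.35
Difference = |$9,692.55 − $9,052.35| = $640.20

$640.20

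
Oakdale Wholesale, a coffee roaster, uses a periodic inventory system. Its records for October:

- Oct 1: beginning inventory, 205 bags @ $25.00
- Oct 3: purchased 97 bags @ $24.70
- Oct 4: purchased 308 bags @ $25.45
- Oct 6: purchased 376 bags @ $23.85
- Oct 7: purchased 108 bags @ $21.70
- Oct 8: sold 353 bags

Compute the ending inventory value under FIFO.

Ending inventory = $17,851.85

Oct 8, 353 sold [FIFO — oldest first]: 205 @ $25.00 + 97 @ $24.70 + 51 @ $25.45 = $8,818.85
Ending inventory: 257 @ $25.45 + 376 @ $23.85 + 108 @ $21.70 = $17,851.85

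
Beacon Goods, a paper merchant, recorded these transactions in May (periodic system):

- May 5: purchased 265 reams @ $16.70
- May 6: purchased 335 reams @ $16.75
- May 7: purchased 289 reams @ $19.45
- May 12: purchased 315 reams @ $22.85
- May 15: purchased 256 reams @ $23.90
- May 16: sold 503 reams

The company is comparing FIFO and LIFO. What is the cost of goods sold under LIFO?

FIFO COGS: 265 @ $16.70 + 238 @ $16.75 = $8,412.00
LIFO COGS: 256 @ $23.90 + 247 @ $22.85 = $11,762.35

COGS = $11,762.35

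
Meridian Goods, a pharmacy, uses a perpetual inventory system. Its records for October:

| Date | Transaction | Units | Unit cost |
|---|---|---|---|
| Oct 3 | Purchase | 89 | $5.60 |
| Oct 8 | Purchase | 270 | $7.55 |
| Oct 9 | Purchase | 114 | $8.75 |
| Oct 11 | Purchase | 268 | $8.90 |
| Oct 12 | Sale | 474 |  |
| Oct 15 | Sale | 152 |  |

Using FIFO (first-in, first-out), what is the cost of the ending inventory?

Ending inventory = $1,023.50

Oct 12, 474 sold [FIFO — oldest first]: 89 @ $5.60 + 270 @ $7.55 + 114 @ $8.75 + 1 @ $8.90 = $3,543.30
Oct 15, 152 sold [FIFO — oldest first]: 152 @ $8.90 = $1,352.80
Total COGS = $3,543.30 + $1,352.80 = $4,896.10
Ending inventory: 115 @ $8.90 = $1,023.50
Check: goods available $5,919.60 = COGS $4,896.10 + ending $1,023.50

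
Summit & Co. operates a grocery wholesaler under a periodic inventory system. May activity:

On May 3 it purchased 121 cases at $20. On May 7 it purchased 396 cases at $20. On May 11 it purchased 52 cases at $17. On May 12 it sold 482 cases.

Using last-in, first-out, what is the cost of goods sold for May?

COGS = $9,484

May 12, 482 sold [LIFO — newest first]: 52 @ $17 + 396 @ $20 + 34 @ $20 = $9,484
Ending inventory: 87 @ $20 = $1,740
Check: goods available $11,224 = COGS $9,484 + ending $1,740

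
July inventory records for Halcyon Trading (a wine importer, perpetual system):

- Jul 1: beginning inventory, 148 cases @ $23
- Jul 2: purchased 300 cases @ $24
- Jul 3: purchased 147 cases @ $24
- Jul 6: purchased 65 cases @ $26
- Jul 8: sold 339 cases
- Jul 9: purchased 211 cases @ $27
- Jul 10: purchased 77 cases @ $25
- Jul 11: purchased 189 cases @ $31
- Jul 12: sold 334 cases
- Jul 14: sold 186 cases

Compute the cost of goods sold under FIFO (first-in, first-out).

Jul 8, 339 sold [FIFO — oldest first]: 148 @ $23 + 191 @ $24 = $7,988
Jul 12, 334 sold [FIFO — oldest first]: 109 @ $24 + 147 @ $24 + 65 @ $26 + 13 @ $27 = $8,185
Jul 14, 186 sold [FIFO — oldest first]: 186 @ $27 = $5,022
Total COGS = $7,988 + $8,185 + $5,022 = $21,195
Ending inventory: 12 @ $27 + 77 @ $25 + 189 @ $31 = $8,108
Check: goods available $29,303 = COGS $21,195 + ending $8,108

COGS = $21,195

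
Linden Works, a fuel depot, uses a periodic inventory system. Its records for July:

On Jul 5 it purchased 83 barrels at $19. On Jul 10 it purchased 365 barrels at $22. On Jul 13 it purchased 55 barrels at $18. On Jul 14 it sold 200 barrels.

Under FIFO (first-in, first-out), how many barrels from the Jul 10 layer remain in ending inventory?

248

Jul 14, 200 sold [FIFO — oldest first]: 83 @ $19 + 117 @ $22 = $4,151
Ending inventory: 248 @ $22 + 55 @ $18 = $6,446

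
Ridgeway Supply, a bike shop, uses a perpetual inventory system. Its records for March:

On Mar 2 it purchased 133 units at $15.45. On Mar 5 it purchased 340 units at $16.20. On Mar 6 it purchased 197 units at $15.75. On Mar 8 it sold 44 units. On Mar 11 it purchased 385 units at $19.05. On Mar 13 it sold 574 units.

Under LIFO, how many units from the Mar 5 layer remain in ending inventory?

Mar 8, 44 sold [LIFO — newest first]: 44 @ $15.75 = $693.00
Mar 13, 574 sold [LIFO — newest first]: 385 @ $19.05 + 153 @ $15.75 + 36 @ $16.20 = $10,327.20
Total COGS = $693.00 + $10,327.20 = $11,020.20
Ending inventory: 133 @ $15.45 + 304 @ $16.20 = $6,979.65
Check: goods available $17,999.85 = COGS $11,020.20 + ending $6,979.65

304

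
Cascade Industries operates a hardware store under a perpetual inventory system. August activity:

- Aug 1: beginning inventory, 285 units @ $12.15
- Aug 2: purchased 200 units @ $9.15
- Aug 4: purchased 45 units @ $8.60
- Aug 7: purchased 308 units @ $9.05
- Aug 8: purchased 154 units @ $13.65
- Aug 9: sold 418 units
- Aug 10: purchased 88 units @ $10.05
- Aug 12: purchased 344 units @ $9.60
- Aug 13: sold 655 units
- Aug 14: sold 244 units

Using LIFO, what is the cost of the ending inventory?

Ending inventory = $1,300.05

Aug 9, 418 sold [LIFO — newest first]: 154 @ $13.65 + 264 @ $9.05 = $4,491.30
Aug 13, 655 sold [LIFO — newest first]: 344 @ $9.60 + 88 @ $10.05 + 44 @ $9.05 + 45 @ $8.60 + 134 @ $9.15 = $6,198.10
Aug 14, 244 sold [LIFO — newest first]: 66 @ $9.15 + 178 @ $12.15 = $2,766.60
Total COGS = $4,491.30 + $6,198.10 + $2,766.60 = $13,456.00
Ending inventory: 107 @ $12.15 = $1,300.05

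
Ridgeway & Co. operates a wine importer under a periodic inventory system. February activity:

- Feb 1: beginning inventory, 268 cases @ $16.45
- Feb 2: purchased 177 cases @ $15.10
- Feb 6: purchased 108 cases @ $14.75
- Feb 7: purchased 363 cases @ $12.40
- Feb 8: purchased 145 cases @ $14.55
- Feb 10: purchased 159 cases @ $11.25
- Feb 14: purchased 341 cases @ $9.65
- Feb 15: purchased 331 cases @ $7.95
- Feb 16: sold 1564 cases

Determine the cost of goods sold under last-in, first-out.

COGS = $17,681.50

Feb 16, 1564 sold [LIFO — newest first]: 331 @ $7.95 + 341 @ $9.65 + 159 @ $11.25 + 145 @ $14.55 + 363 @ $12.40 + 108 @ $14.75 + 117 @ $15.10 = $17,681.50
Ending inventory: 268 @ $16.45 + 60 @ $15.10 = $5,314.60
Check: goods available $22,996.10 = COGS $17,681.50 + ending $5,314.60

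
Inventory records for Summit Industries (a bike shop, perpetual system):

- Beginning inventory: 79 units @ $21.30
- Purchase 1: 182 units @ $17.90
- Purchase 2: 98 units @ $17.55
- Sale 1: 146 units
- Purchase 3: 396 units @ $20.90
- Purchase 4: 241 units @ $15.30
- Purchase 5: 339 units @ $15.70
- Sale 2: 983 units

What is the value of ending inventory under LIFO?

Ending inventory = $3,956.00

Sale 1 (146) [LIFO — newest first]: 98 @ $17.55 + 48 @ $17.90 = $2,579.10
Sale 2 (983) [LIFO — newest first]: 339 @ $15.70 + 241 @ $15.30 + 396 @ $20.90 + 7 @ $17.90 = $17,411.30
Total COGS = $2,579.10 + $17,411.30 = $19,990.40
Ending inventory: 79 @ $21.30 + 127 @ $17.90 = $3,956.00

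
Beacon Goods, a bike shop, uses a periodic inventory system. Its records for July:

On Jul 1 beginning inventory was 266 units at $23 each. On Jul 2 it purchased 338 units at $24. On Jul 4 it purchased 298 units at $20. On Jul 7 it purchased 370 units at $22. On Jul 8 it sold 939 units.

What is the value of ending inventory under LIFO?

Jul 8, 939 sold [LIFO — newest first]: 370 @ $22 + 298 @ $20 + 271 @ $24 = $20,604
Ending inventory: 266 @ $23 + 67 @ $24 = $7,726

Ending inventory = $7,726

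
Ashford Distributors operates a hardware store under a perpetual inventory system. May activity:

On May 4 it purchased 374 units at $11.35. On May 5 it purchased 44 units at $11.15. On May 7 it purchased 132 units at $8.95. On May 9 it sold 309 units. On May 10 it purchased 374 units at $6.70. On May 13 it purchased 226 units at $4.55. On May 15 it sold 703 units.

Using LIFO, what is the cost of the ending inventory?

Ending inventory = $1,566.30

May 9, 309 sold [LIFO — newest first]: 132 @ $8.95 + 44 @ $11.15 + 133 @ $11.35 = $3,181.55
May 15, 703 sold [LIFO — newest first]: 226 @ $4.55 + 374 @ $6.70 + 103 @ $11.35 = $4,703.15
Total COGS = $3,181.55 + $4,703.15 = $7,884.70
Ending inventory: 138 @ $11.35 = $1,566.30
Check: goods available $9,451.00 = COGS $7,884.70 + ending $1,566.30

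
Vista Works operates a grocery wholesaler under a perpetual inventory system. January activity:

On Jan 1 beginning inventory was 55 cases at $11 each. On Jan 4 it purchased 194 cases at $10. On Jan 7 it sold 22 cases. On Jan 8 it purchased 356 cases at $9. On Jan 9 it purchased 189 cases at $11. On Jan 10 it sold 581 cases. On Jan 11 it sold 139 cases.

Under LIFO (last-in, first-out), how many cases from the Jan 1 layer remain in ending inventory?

Jan 7, 22 sold [LIFO — newest first]: 22 @ $10 = $220
Jan 10, 581 sold [LIFO — newest first]: 189 @ $11 + 356 @ $9 + 36 @ $10 = $5,643
Jan 11, 139 sold [LIFO — newest first]: 136 @ $10 + 3 @ $11 = $1,393
Total COGS = $220 + $5,643 + $1,393 = $7,256
Ending inventory: 52 @ $11 = $572
Check: goods available $7,828 = COGS $7,256 + ending $572

52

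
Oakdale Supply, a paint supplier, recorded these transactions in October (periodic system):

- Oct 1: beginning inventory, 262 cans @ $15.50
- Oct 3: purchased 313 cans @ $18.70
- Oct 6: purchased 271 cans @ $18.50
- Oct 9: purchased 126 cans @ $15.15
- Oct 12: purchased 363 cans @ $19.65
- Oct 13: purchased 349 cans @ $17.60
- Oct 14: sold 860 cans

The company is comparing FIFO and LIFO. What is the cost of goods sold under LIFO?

FIFO COGS: 262 @ $15.50 + 313 @ $18.70 + 271 @ $18.50 + 14 @ $15.15 = $15,139.70
LIFO COGS: 349 @ $17.60 + 363 @ $19.65 + 126 @ $15.15 + 22 @ $18.50 = $15,591.25

COGS = $15,591.25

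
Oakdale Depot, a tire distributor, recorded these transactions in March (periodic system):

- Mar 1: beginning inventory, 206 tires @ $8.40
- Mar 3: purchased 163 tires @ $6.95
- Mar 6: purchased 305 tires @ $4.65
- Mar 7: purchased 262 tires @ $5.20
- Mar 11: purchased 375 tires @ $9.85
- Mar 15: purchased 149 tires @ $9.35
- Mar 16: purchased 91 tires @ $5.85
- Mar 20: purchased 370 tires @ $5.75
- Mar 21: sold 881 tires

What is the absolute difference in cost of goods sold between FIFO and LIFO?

FIFO COGS: 206 @ $8.40 + 163 @ $6.95 + 305 @ $4.65 + 207 @ $5.20 = $5,357.90
LIFO COGS: 370 @ $5.75 + 91 @ $5.85 + 149 @ $9.35 + 271 @ $9.85 = $6,722.35
Difference = |$5,357.90 − $6,722.35| = $1,364.45

$1,364.45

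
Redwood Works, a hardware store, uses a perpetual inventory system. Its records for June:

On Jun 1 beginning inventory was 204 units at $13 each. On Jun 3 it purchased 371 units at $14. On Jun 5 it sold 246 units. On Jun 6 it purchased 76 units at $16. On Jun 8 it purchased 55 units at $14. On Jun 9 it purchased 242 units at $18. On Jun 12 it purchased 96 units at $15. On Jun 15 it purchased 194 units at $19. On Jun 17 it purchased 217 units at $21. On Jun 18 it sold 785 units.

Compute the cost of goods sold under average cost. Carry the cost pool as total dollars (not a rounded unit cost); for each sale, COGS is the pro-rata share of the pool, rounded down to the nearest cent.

COGS = $16,676.57

After Jun 1: 204 on hand, pool $2,652.00 (≈ $13.0000 each)
After Jun 3: 575 on hand, pool $7,846.00 (≈ $13.6452 each)
Jun 5, sell 246: 246/575 × $7,846.00 → $3,356.72
After Jun 6: 405 on hand, pool $5,705.28 (≈ $14.0871 each)
After Jun 8: 460 on hand, pool $6,475.28 (≈ $14.0767 each)
After Jun 9: 702 on hand, pool $10,831.28 (≈ $15.4292 each)
After Jun 12: 798 on hand, pool $12,271.28 (≈ $15.3775 each)
After Jun 15: 992 on hand, pool $15,957.28 (≈ $16.0860 each)
After Jun 17: 1209 on hand, pool $20,514.28 (≈ $16.9680 each)
Jun 18, sell 785: 785/1209 × $20,514.28 → $13,319.85
Total COGS = $3,356.72 + $13,319.85 = $16,676.57
Ending inventory (cost pool remaining) = $7,194.43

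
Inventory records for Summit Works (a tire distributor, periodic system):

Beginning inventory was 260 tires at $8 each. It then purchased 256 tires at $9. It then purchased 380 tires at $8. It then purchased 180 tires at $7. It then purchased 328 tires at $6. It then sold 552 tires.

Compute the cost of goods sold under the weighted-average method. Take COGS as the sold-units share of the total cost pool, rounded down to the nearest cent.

Sale 1, sell 552: 552/1404 × $10,652.00 → $4,187.96
Ending inventory (cost pool remaining) = $6,464.04

COGS = $4,187.96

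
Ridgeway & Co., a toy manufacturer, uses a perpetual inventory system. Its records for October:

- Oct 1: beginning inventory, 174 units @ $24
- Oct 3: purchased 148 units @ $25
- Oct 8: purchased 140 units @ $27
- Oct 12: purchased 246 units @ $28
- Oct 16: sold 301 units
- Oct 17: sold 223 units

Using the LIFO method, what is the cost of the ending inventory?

Oct 16, 301 sold [LIFO — newest first]: 246 @ $28 + 55 @ $27 = $8,373
Oct 17, 223 sold [LIFO — newest first]: 85 @ $27 + 138 @ $25 = $5,745
Total COGS = $8,373 + $5,745 = $14,118
Ending inventory: 174 @ $24 + 10 @ $25 = $4,426

Ending inventory = $4,426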